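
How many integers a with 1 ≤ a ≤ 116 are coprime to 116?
56

The number of a ∈ {1, ..., 116} with gcd(a, 116) = 1 is by definition Euler's totient φ(116). φ is multiplicative, with φ(p^e) = p^e − p^(e−1). Factorise 116 = 2^2 · 29. Then
  φ(116) = (2^2 − 2^1) · (29 − 1) = 2 · 28 = 56.
So there are 56 such integers.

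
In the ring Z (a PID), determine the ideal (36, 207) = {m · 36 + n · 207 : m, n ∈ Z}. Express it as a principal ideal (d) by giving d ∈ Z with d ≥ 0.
In the PID Z, (a, b) is generated by gcd(a, b). Compute gcd(207, 36) with the extended Euclidean algorithm, tracking rows (r, s, t) with s·207 + t·36 = r:
  row A: (207, 1, 0)   [1·207 + 0·36 = 207]
  row B: (36, 0, 1)   [0·207 + 1·36 = 36]
  207 = 5·36 + 27   → row C = row A − 5·row B = (27, 1, −5)   [check: 1·207 − 5·36 = 27]
  36 = 1·27 + 9   → row D = row B − 1·row C = (9, −1, 6)   [check: −1·207 + 6·36 = 9]
  27 = 3·9 + 0   → remainder 0, stop. gcd = 9 (last nonzero row D).
So gcd(36, 207) = 9, with Bézout identity −1·207 + 6·36 = 9. Containment (⊇): the Bézout identity exhibits 9 as an element of (36, 207), giving (9) ⊆ (36, 207). Containment (⊆): since 9 | 36 and 9 | 207 (36 = 9·4, 207 = 9·23), every Z-linear combination of 36 and 207 is divisible by 9, so (36, 207) ⊆ (9). Therefore (36, 207) = (9), d = 9.

Final answer: (36, 207) = (9); d = 9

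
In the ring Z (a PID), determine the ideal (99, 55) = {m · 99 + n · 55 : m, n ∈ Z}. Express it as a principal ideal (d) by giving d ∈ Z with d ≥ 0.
In the PID Z, (a, b) is generated by gcd(a, b). Compute gcd(99, 55) with the extended Euclidean algorithm, tracking rows (r, s, t) with s·99 + t·55 = r:
  row A: (99, 1, 0)   [1·99 + 0·55 = 99]
  row B: (55, 0, 1)   [0·99 + 1·55 = 55]
  99 = 1·55 + 44   → row C = row A − 1·row B = (44, 1, −1)   [check: 1·99 − 1·55 = 44]
  55 = 1·44 + 11   → row D = row B − 1·row C = (11, −1, 2)   [check: −1·99 + 2·55 = 11]
  44 = 4·11 + 0   → remainder 0, stop. gcd = 11 (last nonzero row D).
So gcd(99, 55) = 11, with Bézout identity −1·99 + 2·55 = 11. Containment (⊇): the Bézout identity exhibits 11 as an element of (99, 55), giving (11) ⊆ (99, 55). Containment (⊆): since 11 | 99 and 11 | 55 (99 = 11·9, 55 = 11·5), every Z-linear combination of 99 and 55 is divisible by 11, so (99, 55) ⊆ (11). Therefore (99, 55) = (11), d = 11.

Final answer: (99, 55) = (11); d = 11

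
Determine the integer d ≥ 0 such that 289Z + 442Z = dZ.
(289, 442) = (17); d = 17

In the PID Z, (a, b) is generated by gcd(a, b). Compute gcd(442, 289) with the extended Euclidean algorithm, tracking rows (r, s, t) with s·442 + t·289 = r:
  row A: (442, 1, 0)   [1·442 + 0·289 = 442]
  row B: (289, 0, 1)   [0·442 + 1·289 = 289]
  442 = 1·289 + 153   → row C = row A − 1·row B = (153, 1, −1)   [check: 1·442 − 1·289 = 153]
  289 = 1·153 + 136   → row D = row B − 1·row C = (136, −1, 2)   [check: −1·442 + 2·289 = 136]
  153 = 1·136 + 17   → row E = row C − 1·row D = (17, 2, −3)   [check: 2·442 − 3·289 = 17]
  136 = 8·17 + 0   → remainder 0, stop. gcd = 17 (last nonzero row E).
So gcd(289, 442) = 17, with Bézout identity 2·442 − 3·289 = 17. Containment (⊇): the Bézout identity exhibits 17 as an element of (289, 442), giving (17) ⊆ (289, 442). Containment (⊆): since 17 | 289 and 17 | 442 (289 = 17·17, 442 = 17·26), every Z-linear combination of 289 and 442 is divisible by 17, so (289, 442) ⊆ (17). Therefore (289, 442) = (17), d = 17.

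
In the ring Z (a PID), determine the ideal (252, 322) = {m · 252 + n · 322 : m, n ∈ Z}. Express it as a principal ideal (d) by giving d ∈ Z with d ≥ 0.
(252, 322) = (14); d = 14

In the PID Z, (a, b) is generated by gcd(a, b). Compute gcd(322, 252) with the extended Euclidean algorithm, tracking rows (r, s, t) with s·322 + t·252 = r:
  row A: (322, 1, 0)   [1·322 + 0·252 = 322]
  row B: (252, 0, 1)   [0·322 + 1·252 = 252]
  322 = 1·252 + 70   → row C = row A − 1·row B = (70, 1, −1)   [check: 1·322 − 1·252 = 70]
  252 = 3·70 + 42   → row D = row B − 3·row C = (42, −3, 4)   [check: −3·322 + 4·252 = 42]
  70 = 1·42 + 28   → row E = row C − 1·row D = (28, 4, −5)   [check: 4·322 − 5·252 = 28]
  42 = 1·28 + 14   → row F = row D − 1·row E = (14, −7, 9)   [check: −7·322 + 9·252 = 14]
  28 = 2·14 + 0   → remainder 0, stop. gcd = 14 (last nonzero row F).
So gcd(252, 322) = 14, with Bézout identity −7·322 + 9·252 = 14. Containment (⊇): the Bézout identity exhibits 14 as an element of (252, 322), giving (14) ⊆ (252, 322). Containment (⊆): since 14 | 252 and 14 | 322 (252 = 14·18, 322 = 14·23), every Z-linear combination of 252 and 322 is divisible by 14, so (252, 322) ⊆ (14). Therefore (252, 322) = (14), d = 14.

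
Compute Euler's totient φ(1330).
φ(1330) = 432

φ is multiplicative, with φ(p^e) = p^e − p^(e−1). Factorise 1330 = 2 · 5 · 7 · 19. Then
  φ(1330) = (2 − 1) · (5 − 1) · (7 − 1) · (19 − 1) = 1 · 4 · 6 · 18 = 432.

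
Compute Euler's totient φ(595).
φ(595) = 384

φ is multiplicative, with φ(p^e) = p^e − p^(e−1). Factorise 595 = 5 · 7 · 17. Then
  φ(595) = (5 − 1) · (7 − 1) · (17 − 1) = 4 · 6 · 16 = 384.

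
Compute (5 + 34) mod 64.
Both summands are already reduced mod 64. 5 + 34 = 39; 39 = 0·64 + 39, so (5 + 34) mod 64 = 39.

Final answer: 39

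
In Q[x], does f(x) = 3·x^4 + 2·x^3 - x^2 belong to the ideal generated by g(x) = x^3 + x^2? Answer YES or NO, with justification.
YES

In Q[x] the ideal (g) consists of all multiples of g, so f ∈ (g) iff g | f, i.e. iff the remainder of f on division by g is 0. Divide f by g (g is monic, so eliminate the leading term of the running remainder at each step):
  leading term 3·x^4: subtract (3·x)·g(x) = 3·x^4 + 3·x^3, leaving -x^3 - x^2
  leading term -x^3: subtract (-1)·g(x) = -x^3 - x^2, leaving 0
The remainder is 0, so f(x) = g(x) · h(x) with h(x) = 3·x - 1. Hence g | f, i.e. f ∈ (g).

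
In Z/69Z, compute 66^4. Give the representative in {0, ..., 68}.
12

Use repeated squaring. Binary(4) = 100. Walk through the bits of the exponent 4 left-to-right: at each bit after the leading one, square the running value, then multiply by 66 if the bit is 1 (always reducing mod 69):
  bit 1 = 1 (leading): start with 66.
  bit 2 = 0: square 66^2 = 4356 ≡ 9 (mod 69).
  bit 3 = 0: square 9^2 = 81 ≡ 12 (mod 69).
Final value: 66^4 ≡ 12 (mod 69).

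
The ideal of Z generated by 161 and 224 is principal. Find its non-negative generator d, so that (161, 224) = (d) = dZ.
(161, 224) = (7); d = 7

In the PID Z, (a, b) is generated by gcd(a, b). Compute gcd(224, 161) with the extended Euclidean algorithm, tracking rows (r, s, t) with s·224 + t·161 = r:
  row A: (224, 1, 0)   [1·224 + 0·161 = 224]
  row B: (161, 0, 1)   [0·224 + 1·161 = 161]
  224 = 1·161 + 63   → row C = row A − 1·row B = (63, 1, −1)   [check: 1·224 − 1·161 = 63]
  161 = 2·63 + 35   → row D = row B − 2·row C = (35, −2, 3)   [check: −2·224 + 3·161 = 35]
  63 = 1·35 + 28   → row E = row C − 1·row D = (28, 3, −4)   [check: 3·224 − 4·161 = 28]
  35 = 1·28 + 7   → row F = row D − 1·row E = (7, −5, 7)   [check: −5·224 + 7·161 = 7]
  28 = 4·7 + 0   → remainder 0, stop. gcd = 7 (last nonzero row F).
So gcd(161, 224) = 7, with Bézout identity −5·224 + 7·161 = 7. Containment (⊇): the Bézout identity exhibits 7 as an element of (161, 224), giving (7) ⊆ (161, 224). Containment (⊆): since 7 | 161 and 7 | 224 (161 = 7·23, 224 = 7·32), every Z-linear combination of 161 and 224 is divisible by 7, so (161, 224) ⊆ (7). Therefore (161, 224) = (7), d = 7.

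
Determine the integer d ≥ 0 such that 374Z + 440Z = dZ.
In the PID Z, (a, b) is generated by gcd(a, b). Compute gcd(440, 374) with the extended Euclidean algorithm, tracking rows (r, s, t) with s·440 + t·374 = r:
  row A: (440, 1, 0)   [1·440 + 0·374 = 440]
  row B: (374, 0, 1)   [0·440 + 1·374 = 374]
  440 = 1·374 + 66   → row C = row A − 1·row B = (66, 1, −1)   [check: 1·440 − 1·374 = 66]
  374 = 5·66 + 44   → row D = row B − 5·row C = (44, −5, 6)   [check: −5·440 + 6·374 = 44]
  66 = 1·44 + 22   → row E = row C − 1·row D = (22, 6, −7)   [check: 6·440 − 7·374 = 22]
  44 = 2·22 + 0   → remainder 0, stop. gcd = 22 (last nonzero row E).
So gcd(374, 440) = 22, with Bézout identity 6·440 − 7·374 = 22. Containment (⊇): the Bézout identity exhibits 22 as an element of (374, 440), giving (22) ⊆ (374, 440). Containment (⊆): since 22 | 374 and 22 | 440 (374 = 22·17, 440 = 22·20), every Z-linear combination of 374 and 440 is divisible by 22, so (374, 440) ⊆ (22). Therefore (374, 440) = (22), d = 22.

Final answer: (374, 440) = (22); d = 22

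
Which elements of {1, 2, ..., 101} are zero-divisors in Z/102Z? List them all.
nonzero zero-divisors of Z/102Z = {2, 3, 4, 6, 8, 9, 10, 12, 14, 15, 16, 17, 18, 20, 21, 22, 24, 26, 27, 28, 30, 32, 33, 34, 36, 38, 39, 40, 42, 44, 45, 46, 48, 50, 51, 52, 54, 56, 57, 58, 60, 62, 63, 64, 66, 68, 69, 70, 72, 74, 75, 76, 78, 80, 81, 82, 84, 85, 86, 87, 88, 90, 92, 93, 94, 96, 98, 99, 100}

An element a ∈ Z/102Z (with a ≠ 0) is a zero-divisor iff gcd(a, 102) > 1 (because a is a unit precisely when gcd(a, n) = 1, and in Z/nZ every nonzero, non-unit element is a zero-divisor). Scan a = 1, ..., 101 and keep those with gcd(a, 102) > 1:
  gcd(2, 102) = 2, gcd(3, 102) = 3, gcd(4, 102) = 2, gcd(6, 102) = 6, gcd(8, 102) = 2, gcd(9, 102) = 3, gcd(10, 102) = 2, gcd(12, 102) = 6, gcd(14, 102) = 2, gcd(15, 102) = 3, gcd(16, 102) = 2, gcd(17, 102) = 17, gcd(18, 102) = 6, gcd(20, 102) = 2, gcd(21, 102) = 3, gcd(22, 102) = 2, gcd(24, 102) = 6, gcd(26, 102) = 2, gcd(27, 102) = 3, gcd(28, 102) = 2, gcd(30, 102) = 6, gcd(32, 102) = 2, gcd(33, 102) = 3, gcd(34, 102) = 34, gcd(36, 102) = 6, gcd(38, 102) = 2, gcd(39, 102) = 3, gcd(40, 102) = 2, gcd(42, 102) = 6, gcd(44, 102) = 2, gcd(45, 102) = 3, gcd(46, 102) = 2, gcd(48, 102) = 6, gcd(50, 102) = 2, gcd(51, 102) = 51, gcd(52, 102) = 2, gcd(54, 102) = 6, gcd(56, 102) = 2, gcd(57, 102) = 3, gcd(58, 102) = 2, gcd(60, 102) = 6, gcd(62, 102) = 2, gcd(63, 102) = 3, gcd(64, 102) = 2, gcd(66, 102) = 6, gcd(68, 102) = 34, gcd(69, 102) = 3, gcd(70, 102) = 2, gcd(72, 102) = 6, gcd(74, 102) = 2, gcd(75, 102) = 3, gcd(76, 102) = 2, gcd(78, 102) = 6, gcd(80, 102) = 2, gcd(81, 102) = 3, gcd(82, 102) = 2, gcd(84, 102) = 6, gcd(85, 102) = 17, gcd(86, 102) = 2, gcd(87, 102) = 3, gcd(88, 102) = 2, gcd(90, 102) = 6, gcd(92, 102) = 2, gcd(93, 102) = 3, gcd(94, 102) = 2, gcd(96, 102) = 6, gcd(98, 102) = 2, gcd(99, 102) = 3, gcd(100, 102) = 2.
All other a ∈ {1, ..., 101} have gcd(a, 102) = 1 and are units. So the nonzero zero-divisors are exactly the 69 values of a appearing in this scan.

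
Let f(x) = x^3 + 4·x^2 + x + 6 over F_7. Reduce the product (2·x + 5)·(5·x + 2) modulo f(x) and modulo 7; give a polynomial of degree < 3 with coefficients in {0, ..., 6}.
Multiply as integer polynomials: a · b = 10·x^2 + 29·x + 10. Reducing coefficients mod 7: a · b ≡ 3·x^2 + x + 3. This already has degree < 3, so no reduction by f is needed. Hence a · b ≡ 3·x^2 + x + 3 in F_7[x]/(f).

Final answer: a · b ≡ 3·x^2 + x + 3 (mod f(x))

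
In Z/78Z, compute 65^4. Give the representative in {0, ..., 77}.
Use repeated squaring. Binary(4) = 100. Walk through the bits of the exponent 4 left-to-right: at each bit after the leading one, square the running value, then multiply by 65 if the bit is 1 (always reducing mod 78):
  bit 1 = 1 (leading): start with 65.
  bit 2 = 0: square 65^2 = 4225 ≡ 13 (mod 78).
  bit 3 = 0: square 13^2 = 169 ≡ 13 (mod 78).
Final value: 65^4 ≡ 13 (mod 78).

Final answer: 13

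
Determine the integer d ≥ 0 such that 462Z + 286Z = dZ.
In the PID Z, (a, b) is generated by gcd(a, b). Compute gcd(462, 286) with the extended Euclidean algorithm, tracking rows (r, s, t) with s·462 + t·286 = r:
  row A: (462, 1, 0)   [1·462 + 0·286 = 462]
  row B: (286, 0, 1)   [0·462 + 1·286 = 286]
  462 = 1·286 + 176   → row C = row A − 1·row B = (176, 1, −1)   [check: 1·462 − 1·286 = 176]
  286 = 1·176 + 110   → row D = row B − 1·row C = (110, −1, 2)   [check: −1·462 + 2·286 = 110]
  176 = 1·110 + 66   → row E = row C − 1·row D = (66, 2, −3)   [check: 2·462 − 3·286 = 66]
  110 = 1·66 + 44   → row F = row D − 1·row E = (44, −3, 5)   [check: −3·462 + 5·286 = 44]
  66 = 1·44 + 22   → row G = row E − 1·row F = (22, 5, −8)   [check: 5·462 − 8·286 = 22]
  44 = 2·22 + 0   → remainder 0, stop. gcd = 22 (last nonzero row G).
So gcd(462, 286) = 22, with Bézout identity 5·462 − 8·286 = 22. Containment (⊇): the Bézout identity exhibits 22 as an element of (462, 286), giving (22) ⊆ (462, 286). Containment (⊆): since 22 | 462 and 22 | 286 (462 = 22·21, 286 = 22·13), every Z-linear combination of 462 and 286 is divisible by 22, so (462, 286) ⊆ (22). Therefore (462, 286) = (22), d = 22.

Final answer: (462, 286) = (22); d = 22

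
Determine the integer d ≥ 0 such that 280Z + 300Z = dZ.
(280, 300) = (20); d = 20

In the PID Z, (a, b) is generated by gcd(a, b). Compute gcd(300, 280) with the extended Euclidean algorithm, tracking rows (r, s, t) with s·300 + t·280 = r:
  row A: (300, 1, 0)   [1·300 + 0·280 = 300]
  row B: (280, 0, 1)   [0·300 + 1·280 = 280]
  300 = 1·280 + 20   → row C = row A − 1·row B = (20, 1, −1)   [check: 1·300 − 1·280 = 20]
  280 = 14·20 + 0   → remainder 0, stop. gcd = 20 (last nonzero row C).
So gcd(280, 300) = 20, with Bézout identity 1·300 − 1·280 = 20. Containment (⊇): the Bézout identity exhibits 20 as an element of (280, 300), giving (20) ⊆ (280, 300). Containment (⊆): since 20 | 280 and 20 | 300 (280 = 20·14, 300 = 20·15), every Z-linear combination of 280 and 300 is divisible by 20, so (280, 300) ⊆ (20). Therefore (280, 300) = (20), d = 20.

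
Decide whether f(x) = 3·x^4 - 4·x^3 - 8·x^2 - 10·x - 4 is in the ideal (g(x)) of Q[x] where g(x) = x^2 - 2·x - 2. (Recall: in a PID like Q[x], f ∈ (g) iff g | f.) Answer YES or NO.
NO

In Q[x] the ideal (g) consists of all multiples of g, so f ∈ (g) iff g | f, i.e. iff the remainder of f on division by g is 0. Divide f by g (g is monic, so eliminate the leading term of the running remainder at each step):
  leading term 3·x^4: subtract (3·x^2)·g(x) = 3·x^4 - 6·x^3 - 6·x^2, leaving 2·x^3 - 2·x^2 - 10·x - 4
  leading term 2·x^3: subtract (2·x)·g(x) = 2·x^3 - 4·x^2 - 4·x, leaving 2·x^2 - 6·x - 4
  leading term 2·x^2: subtract (2)·g(x) = 2·x^2 - 4·x - 4, leaving -2·x
The remainder r(x) = -2·x ≠ 0 (and deg r < deg g), so g ∤ f, i.e. f ∉ (g).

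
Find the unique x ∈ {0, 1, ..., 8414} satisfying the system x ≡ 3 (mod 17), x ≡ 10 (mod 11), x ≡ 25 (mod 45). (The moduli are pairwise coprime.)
The moduli 17, 11, 45 are pairwise coprime, so by the CRT there is a unique solution mod 17·11·45 = 8415.
Solve by successive substitution. Start with x ≡ 3 (mod 17).
  Combine with x ≡ 10 (mod 11): write x = 3 + 17·t and require 3 + 17·t ≡ 10 (mod 11), i.e. 17·t ≡ 10 − 3 ≡ 7 (mod 11). Since 17^(−1) ≡ 2 (mod 11) (17 ≡ 6 (mod 11)), t ≡ 2·7 ≡ 3 (mod 11). So x ≡ 3 + 17·3 = 54 (mod 187).
  Combine with x ≡ 25 (mod 45): write x = 54 + 187·t and require 54 + 187·t ≡ 25 (mod 45), i.e. 187·t ≡ 25 − 54 ≡ 16 (mod 45). Since 187^(−1) ≡ 13 (mod 45) (187 ≡ 7 (mod 45)), t ≡ 13·16 ≡ 28 (mod 45). So x ≡ 54 + 187·28 = 5290 (mod 8415).
Unique solution in [0, 8415): x = 5290.

Final answer: x ≡ 5290 (mod 8415); the representative in [0, 8415) is 5290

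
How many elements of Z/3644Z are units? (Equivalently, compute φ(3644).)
Z/3644Z has φ(3644) = 1820 units

An element a ∈ Z/3644Z is a unit iff gcd(a, 3644) = 1, so the number of units is φ(3644). φ is multiplicative, with φ(p^e) = p^e − p^(e−1). Factorise 3644 = 2^2 · 911. Then
  φ(3644) = (2^2 − 2^1) · (911 − 1) = 2 · 910 = 1820.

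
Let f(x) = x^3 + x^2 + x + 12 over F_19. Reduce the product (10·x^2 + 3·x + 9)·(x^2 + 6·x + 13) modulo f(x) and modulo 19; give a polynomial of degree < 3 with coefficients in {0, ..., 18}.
a · b ≡ 18·x^2 + 15·x + 13 (mod f(x))

Multiply as integer polynomials: a · b = 10·x^4 + 63·x^3 + 157·x^2 + 93·x + 117. Reducing coefficients mod 19: a · b ≡ 10·x^4 + 6·x^3 + 5·x^2 + 17·x + 3. Now divide by f(x) = x^3 + x^2 + x + 12 in F_19[x], eliminating the leading term at each step:
  leading term 10·x^4: subtract (10·x)·f(x) = 10·x^4 + 10·x^3 + 10·x^2 + 6·x, leaving 15·x^3 + 14·x^2 + 11·x + 3 (coefficients mod 19)
  leading term 15·x^3: subtract (15)·f(x) = 15·x^3 + 15·x^2 + 15·x + 9, leaving 18·x^2 + 15·x + 13 (coefficients mod 19)
The degree is now < 3, so this is the remainder. Hence a · b ≡ 18·x^2 + 15·x + 13 in F_19[x]/(f).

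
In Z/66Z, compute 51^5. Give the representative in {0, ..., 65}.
21

Use repeated squaring. Binary(5) = 101. Walk through the bits of the exponent 5 left-to-right: at each bit after the leading one, square the running value, then multiply by 51 if the bit is 1 (always reducing mod 66):
  bit 1 = 1 (leading): start with 51.
  bit 2 = 0: square 51^2 = 2601 ≡ 27 (mod 66).
  bit 3 = 1: square 27^2 = 729 ≡ 3; bit is 1, so multiply 3·51 = 153 ≡ 21 (mod 66).
Final value: 51^5 ≡ 21 (mod 66).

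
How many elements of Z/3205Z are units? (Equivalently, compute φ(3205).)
An element a ∈ Z/3205Z is a unit iff gcd(a, 3205) = 1, so the number of units is φ(3205). φ is multiplicative, with φ(p^e) = p^e − p^(e−1). Factorise 3205 = 5 · 641. Then
  φ(3205) = (5 − 1) · (641 − 1) = 4 · 640 = 2560.

Final answer: Z/3205Z has φ(3205) = 2560 units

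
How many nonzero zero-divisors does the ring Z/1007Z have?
Z/1007Z has 70 nonzero zero-divisors

In Z/1007Z each nonzero element is either a unit (gcd with 1007 is 1) or a zero-divisor (gcd > 1). The number of units is φ(1007): factorise 1007 = 19 · 53, so φ(1007) = (19 − 1) · (53 − 1) = 18 · 52 = 936. The nonzero elements number 1007 − 1 = 1006. Hence the nonzero zero-divisors number 1006 − 936 = 70.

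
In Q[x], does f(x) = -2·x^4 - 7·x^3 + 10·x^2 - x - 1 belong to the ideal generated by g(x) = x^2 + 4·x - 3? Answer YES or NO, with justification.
NO

In Q[x] the ideal (g) consists of all multiples of g, so f ∈ (g) iff g | f, i.e. iff the remainder of f on division by g is 0. Divide f by g (g is monic, so eliminate the leading term of the running remainder at each step):
  leading term -2·x^4: subtract (-2·x^2)·g(x) = -2·x^4 - 8·x^3 + 6·x^2, leaving x^3 + 4·x^2 - x - 1
  leading term x^3: subtract (x)·g(x) = x^3 + 4·x^2 - 3·x, leaving 2·x - 1
The remainder r(x) = 2·x - 1 ≠ 0 (and deg r < deg g), so g ∤ f, i.e. f ∉ (g).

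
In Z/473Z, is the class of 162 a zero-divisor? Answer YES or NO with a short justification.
NO

gcd(162, 473) = 1, so 162 is a unit in Z/473Z (it has a multiplicative inverse). A unit cannot be a zero-divisor: if 162·b ≡ 0 then multiplying both sides by 162^(−1) gives b ≡ 0. So 162 is not a zero-divisor.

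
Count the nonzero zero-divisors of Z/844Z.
In Z/844Z each nonzero element is either a unit (gcd with 844 is 1) or a zero-divisor (gcd > 1). The number of units is φ(844): factorise 844 = 2^2 · 211, so φ(844) = (2^2 − 2^1) · (211 − 1) = 2 · 210 = 420. The nonzero elements number 844 − 1 = 843. Hence the nonzero zero-divisors number 843 − 420 = 423.

Final answer: Z/844Z has 423 nonzero zero-divisors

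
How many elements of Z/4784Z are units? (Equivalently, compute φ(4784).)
An element a ∈ Z/4784Z is a unit iff gcd(a, 4784) = 1, so the number of units is φ(4784). φ is multiplicative, with φ(p^e) = p^e − p^(e−1). Factorise 4784 = 2^4 · 13 · 23. Then
  φ(4784) = (2^4 − 2^3) · (13 − 1) · (23 − 1) = 8 · 12 · 22 = 2112.

Final answer: Z/4784Z has φ(4784) = 2112 units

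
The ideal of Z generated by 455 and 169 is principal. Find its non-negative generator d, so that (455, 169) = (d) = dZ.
(455, 169) = (13); d = 13

In the PID Z, (a, b) is generated by gcd(a, b). Compute gcd(455, 169) with the extended Euclidean algorithm, tracking rows (r, s, t) with s·455 + t·169 = r:
  row A: (455, 1, 0)   [1·455 + 0·169 = 455]
  row B: (169, 0, 1)   [0·455 + 1·169 = 169]
  455 = 2·169 + 117   → row C = row A − 2·row B = (117, 1, −2)   [check: 1·455 − 2·169 = 117]
  169 = 1·117 + 52   → row D = row B − 1·row C = (52, −1, 3)   [check: −1·455 + 3·169 = 52]
  117 = 2·52 + 13   → row E = row C − 2·row D = (13, 3, −8)   [check: 3·455 − 8·169 = 13]
  52 = 4·13 + 0   → remainder 0, stop. gcd = 13 (last nonzero row E).
So gcd(455, 169) = 13, with Bézout identity 3·455 − 8·169 = 13. Containment (⊇): the Bézout identity exhibits 13 as an element of (455, 169), giving (13) ⊆ (455, 169). Containment (⊆): since 13 | 455 and 13 | 169 (455 = 13·35, 169 = 13·13), every Z-linear combination of 455 and 169 is divisible by 13, so (455, 169) ⊆ (13). Therefore (455, 169) = (13), d = 13.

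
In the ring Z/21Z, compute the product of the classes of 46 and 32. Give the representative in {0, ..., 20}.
2

Reduce the factors first: 46 ≡ 4, 32 ≡ 11 (mod 21), so 46 · 32 ≡ 4 · 11 (mod 21). 4 · 11 = 44. Dividing by 21: 44 = 2·21 + 2. So (46 · 32) mod 21 = 2.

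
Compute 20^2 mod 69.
Use repeated squaring. Binary(2) = 10. Walk through the bits of the exponent 2 left-to-right: at each bit after the leading one, square the running value, then multiply by 20 if the bit is 1 (always reducing mod 69):
  bit 1 = 1 (leading): start with 20.
  bit 2 = 0: square 20^2 = 400 ≡ 55 (mod 69).
Final value: 20^2 ≡ 55 (mod 69).

Final answer: 55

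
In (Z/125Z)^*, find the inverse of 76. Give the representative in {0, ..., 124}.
Apply the extended Euclidean algorithm to (125, 76), tracking rows (r, s, t) with s·125 + t·76 = r. Each division r_prev = q·r_cur + r_new produces the new row as (previous row) − q·(current row):
  row A: (125, 1, 0)   [1·125 + 0·76 = 125]
  row B: (76, 0, 1)   [0·125 + 1·76 = 76]
  125 = 1·76 + 49   → row C = row A − 1·row B = (49, 1, −1)   [check: 1·125 − 1·76 = 49]
  76 = 1·49 + 27   → row D = row B − 1·row C = (27, −1, 2)   [check: −1·125 + 2·76 = 27]
  49 = 1·27 + 22   → row E = row C − 1·row D = (22, 2, −3)   [check: 2·125 − 3·76 = 22]
  27 = 1·22 + 5   → row F = row D − 1·row E = (5, −3, 5)   [check: −3·125 + 5·76 = 5]
  22 = 4·5 + 2   → row G = row E − 4·row F = (2, 14, −23)   [check: 14·125 − 23·76 = 2]
  5 = 2·2 + 1   → row H = row F − 2·row G = (1, −31, 51)   [check: −31·125 + 51·76 = 1]
  2 = 2·1 + 0   → remainder 0, stop. gcd = 1 (last nonzero row H).
The gcd is 1, so 76 is invertible mod 125. The last nonzero row gives −31·125 + 51·76 = 1, so t = 51. So 76^(−1) ≡ 51 (mod 125). Verify: 76 · 51 = 3876 ≡ 1 (mod 125). ✓

Final answer: 76^(−1) ≡ 51 (mod 125)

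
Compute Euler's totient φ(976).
φ is multiplicative, with φ(p^e) = p^e − p^(e−1). Factorise 976 = 2^4 · 61. Then
  φ(976) = (2^4 − 2^3) · (61 − 1) = 8 · 60 = 480.

Final answer: φ(976) = 480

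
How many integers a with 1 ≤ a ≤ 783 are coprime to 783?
The number of a ∈ {1, ..., 783} with gcd(a, 783) = 1 is by definition Euler's totient φ(783). φ is multiplicative, with φ(p^e) = p^e − p^(e−1). Factorise 783 = 3^3 · 29. Then
  φ(783) = (3^3 − 3^2) · (29 − 1) = 18 · 28 = 504.
So there are 504 such integers.

Final answer: 504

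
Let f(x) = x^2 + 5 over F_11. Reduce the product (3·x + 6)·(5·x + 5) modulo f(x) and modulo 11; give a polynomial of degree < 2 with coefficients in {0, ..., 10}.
a · b ≡ x + 10 (mod f(x))

Multiply as integer polynomials: a · b = 15·x^2 + 45·x + 30. Reducing coefficients mod 11: a · b ≡ 4·x^2 + x + 8. Now divide by f(x) = x^2 + 5 in F_11[x], eliminating the leading term at each step:
  leading term 4·x^2: subtract (4)·f(x) = 4·x^2 + 9, leaving x + 10 (coefficients mod 11)
The degree is now < 2, so this is the remainder. Hence a · b ≡ x + 10 in F_11[x]/(f).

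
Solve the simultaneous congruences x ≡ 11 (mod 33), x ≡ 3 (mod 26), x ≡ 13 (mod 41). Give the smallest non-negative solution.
The moduli 33, 26, 41 are pairwise coprime, so by the CRT there is a unique solution mod 33·26·41 = 35178.
Solve by successive substitution. Start with x ≡ 11 (mod 33).
  Combine with x ≡ 3 (mod 26): write x = 11 + 33·t and require 11 + 33·t ≡ 3 (mod 26), i.e. 33·t ≡ 3 − 11 ≡ 18 (mod 26). Since 33^(−1) ≡ 15 (mod 26) (33 ≡ 7 (mod 26)), t ≡ 15·18 ≡ 10 (mod 26). So x ≡ 11 + 33·10 = 341 (mod 858).
  Combine with x ≡ 13 (mod 41): write x = 341 + 858·t and require 341 + 858·t ≡ 13 (mod 41), i.e. 858·t ≡ 13 − 341 ≡ 0 (mod 41). Since 858^(−1) ≡ 27 (mod 41) (858 ≡ 38 (mod 41)), t ≡ 27·0 ≡ 0 (mod 41). So x ≡ 341 + 858·0 = 341 (mod 35178).
Unique solution in [0, 35178): x = 341.

Final answer: x ≡ 341 (mod 35178); the representative in [0, 35178) is 341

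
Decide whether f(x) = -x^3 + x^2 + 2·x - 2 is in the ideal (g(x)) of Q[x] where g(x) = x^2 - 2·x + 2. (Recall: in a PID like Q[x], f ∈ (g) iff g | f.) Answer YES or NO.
NO

In Q[x] the ideal (g) consists of all multiples of g, so f ∈ (g) iff g | f, i.e. iff the remainder of f on division by g is 0. Divide f by g (g is monic, so eliminate the leading term of the running remainder at each step):
  leading term -x^3: subtract (-x)·g(x) = -x^3 + 2·x^2 - 2·x, leaving -x^2 + 4·x - 2
  leading term -x^2: subtract (-1)·g(x) = -x^2 + 2·x - 2, leaving 2·x
The remainder r(x) = 2·x ≠ 0 (and deg r < deg g), so g ∤ f, i.e. f ∉ (g).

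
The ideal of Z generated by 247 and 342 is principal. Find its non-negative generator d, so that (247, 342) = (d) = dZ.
(247, 342) = (19); d = 19

In the PID Z, (a, b) is generated by gcd(a, b). Compute gcd(342, 247) with the extended Euclidean algorithm, tracking rows (r, s, t) with s·342 + t·247 = r:
  row A: (342, 1, 0)   [1·342 + 0·247 = 342]
  row B: (247, 0, 1)   [0·342 + 1·247 = 247]
  342 = 1·247 + 95   → row C = row A − 1·row B = (95, 1, −1)   [check: 1·342 − 1·247 = 95]
  247 = 2·95 + 57   → row D = row B − 2·row C = (57, −2, 3)   [check: −2·342 + 3·247 = 57]
  95 = 1·57 + 38   → row E = row C − 1·row D = (38, 3, −4)   [check: 3·342 − 4·247 = 38]
  57 = 1·38 + 19   → row F = row D − 1·row E = (19, −5, 7)   [check: −5·342 + 7·247 = 19]
  38 = 2·19 + 0   → remainder 0, stop. gcd = 19 (last nonzero row F).
So gcd(247, 342) = 19, with Bézout identity −5·342 + 7·247 = 19. Containment (⊇): the Bézout identity exhibits 19 as an element of (247, 342), giving (19) ⊆ (247, 342). Containment (⊆): since 19 | 247 and 19 | 342 (247 = 19·13, 342 = 19·18), every Z-linear combination of 247 and 342 is divisible by 19, so (247, 342) ⊆ (19). Therefore (247, 342) = (19), d = 19.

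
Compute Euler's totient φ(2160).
φ(2160) = 576

φ is multiplicative, with φ(p^e) = p^e − p^(e−1). Factorise 2160 = 2^4 · 3^3 · 5. Then
  φ(2160) = (2^4 − 2^3) · (3^3 − 3^2) · (5 − 1) = 8 · 18 · 4 = 576.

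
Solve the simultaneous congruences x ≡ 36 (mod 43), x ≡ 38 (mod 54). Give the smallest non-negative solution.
x ≡ 1928 (mod 2322); the representative in [0, 2322) is 1928

The moduli 43, 54 are pairwise coprime, so by the CRT there is a unique solution mod 43·54 = 2322.
Solve by successive substitution. Start with x ≡ 36 (mod 43).
  Combine with x ≡ 38 (mod 54): write x = 36 + 43·t and require 36 + 43·t ≡ 38 (mod 54), i.e. 43·t ≡ 38 − 36 ≡ 2 (mod 54). Since 43^(−1) ≡ 49 (mod 54), t ≡ 49·2 ≡ 44 (mod 54). So x ≡ 36 + 43·44 = 1928 (mod 2322).
Unique solution in [0, 2322): x = 1928.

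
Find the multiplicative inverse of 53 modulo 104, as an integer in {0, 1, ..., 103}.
Apply the extended Euclidean algorithm to (104, 53), tracking rows (r, s, t) with s·104 + t·53 = r. Each division r_prev = q·r_cur + r_new produces the new row as (previous row) − q·(current row):
  row A: (104, 1, 0)   [1·104 + 0·53 = 104]
  row B: (53, 0, 1)   [0·104 + 1·53 = 53]
  104 = 1·53 + 51   → row C = row A − 1·row B = (51, 1, −1)   [check: 1·104 − 1·53 = 51]
  53 = 1·51 + 2   → row D = row B − 1·row C = (2, −1, 2)   [check: −1·104 + 2·53 = 2]
  51 = 25·2 + 1   → row E = row C − 25·row D = (1, 26, −51)   [check: 26·104 − 51·53 = 1]
  2 = 2·1 + 0   → remainder 0, stop. gcd = 1 (last nonzero row E).
The gcd is 1, so 53 is invertible mod 104. The last nonzero row gives 26·104 − 51·53 = 1, so t = −51. So 53^(−1) ≡ −51 ≡ 53 (mod 104). Verify: 53 · 53 = 2809 ≡ 1 (mod 104). ✓

Final answer: 53^(−1) ≡ 53 (mod 104)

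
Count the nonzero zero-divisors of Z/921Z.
In Z/921Z each nonzero element is either a unit (gcd with 921 is 1) or a zero-divisor (gcd > 1). The number of units is φ(921): factorise 921 = 3 · 307, so φ(921) = (3 − 1) · (307 − 1) = 2 · 306 = 612. The nonzero elements number 921 − 1 = 920. Hence the nonzero zero-divisors number 920 − 612 = 308.

Final answer: Z/921Z has 308 nonzero zero-divisors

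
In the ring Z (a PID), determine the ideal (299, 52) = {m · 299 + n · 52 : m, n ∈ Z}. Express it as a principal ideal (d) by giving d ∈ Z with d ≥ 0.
In the PID Z, (a, b) is generated by gcd(a, b). Compute gcd(299, 52) with the extended Euclidean algorithm, tracking rows (r, s, t) with s·299 + t·52 = r:
  row A: (299, 1, 0)   [1·299 + 0·52 = 299]
  row B: (52, 0, 1)   [0·299 + 1·52 = 52]
  299 = 5·52 + 39   → row C = row A − 5·row B = (39, 1, −5)   [check: 1·299 − 5·52 = 39]
  52 = 1·39 + 13   → row D = row B − 1·row C = (13, −1, 6)   [check: −1·299 + 6·52 = 13]
  39 = 3·13 + 0   → remainder 0, stop. gcd = 13 (last nonzero row D).
So gcd(299, 52) = 13, with Bézout identity −1·299 + 6·52 = 13. Containment (⊇): the Bézout identity exhibits 13 as an element of (299, 52), giving (13) ⊆ (299, 52). Containment (⊆): since 13 | 299 and 13 | 52 (299 = 13·23, 52 = 13·4), every Z-linear combination of 299 and 52 is divisible by 13, so (299, 52) ⊆ (13). Therefore (299, 52) = (13), d = 13.

Final answer: (299, 52) = (13); d = 13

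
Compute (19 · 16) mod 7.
3

Reduce the factors first: 19 ≡ 5, 16 ≡ 2 (mod 7), so 19 · 16 ≡ 5 · 2 (mod 7). 5 · 2 = 10. Dividing by 7: 10 = 1·7 + 3. So (19 · 16) mod 7 = 3.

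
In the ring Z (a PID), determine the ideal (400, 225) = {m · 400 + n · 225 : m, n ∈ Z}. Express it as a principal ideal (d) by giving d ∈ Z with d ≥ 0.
(400, 225) = (25); d = 25

In the PID Z, (a, b) is generated by gcd(a, b). Compute gcd(400, 225) with the extended Euclidean algorithm, tracking rows (r, s, t) with s·400 + t·225 = r:
  row A: (400, 1, 0)   [1·400 + 0·225 = 400]
  row B: (225, 0, 1)   [0·400 + 1·225 = 225]
  400 = 1·225 + 175   → row C = row A − 1·row B = (175, 1, −1)   [check: 1·400 − 1·225 = 175]
  225 = 1·175 + 50   → row D = row B − 1·row C = (50, −1, 2)   [check: −1·400 + 2·225 = 50]
  175 = 3·50 + 25   → row E = row C − 3·row D = (25, 4, −7)   [check: 4·400 − 7·225 = 25]
  50 = 2·25 + 0   → remainder 0, stop. gcd = 25 (last nonzero row E).
So gcd(400, 225) = 25, with Bézout identity 4·400 − 7·225 = 25. Containment (⊇): the Bézout identity exhibits 25 as an element of (400, 225), giving (25) ⊆ (400, 225). Containment (⊆): since 25 | 400 and 25 | 225 (400 = 25·16, 225 = 25·9), every Z-linear combination of 400 and 225 is divisible by 25, so (400, 225) ⊆ (25). Therefore (400, 225) = (25), d = 25.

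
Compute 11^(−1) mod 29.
Apply the extended Euclidean algorithm to (29, 11), tracking rows (r, s, t) with s·29 + t·11 = r. Each division r_prev = q·r_cur + r_new produces the new row as (previous row) − q·(current row):
  row A: (29, 1, 0)   [1·29 + 0·11 = 29]
  row B: (11, 0, 1)   [0·29 + 1·11 = 11]
  29 = 2·11 + 7   → row C = row A − 2·row B = (7, 1, −2)   [check: 1·29 − 2·11 = 7]
  11 = 1·7 + 4   → row D = row B − 1·row C = (4, −1, 3)   [check: −1·29 + 3·11 = 4]
  7 = 1·4 + 3   → row E = row C − 1·row D = (3, 2, −5)   [check: 2·29 − 5·11 = 3]
  4 = 1·3 + 1   → row F = row D − 1·row E = (1, −3, 8)   [check: −3·29 + 8·11 = 1]
  3 = 3·1 + 0   → remainder 0, stop. gcd = 1 (last nonzero row F).
The gcd is 1, so 11 is invertible mod 29. The last nonzero row gives −3·29 + 8·11 = 1, so t = 8. So 11^(−1) ≡ 8 (mod 29). Verify: 11 · 8 = 88 ≡ 1 (mod 29). ✓

Final answer: 11^(−1) ≡ 8 (mod 29)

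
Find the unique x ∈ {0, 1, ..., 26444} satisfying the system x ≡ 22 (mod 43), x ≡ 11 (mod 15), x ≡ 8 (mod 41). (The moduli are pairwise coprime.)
x ≡ 17351 (mod 26445); the representative in [0, 26445) is 17351

The moduli 43, 15, 41 are pairwise coprime, so by the CRT there is a unique solution mod 43·15·41 = 26445.
Solve by successive substitution. Start with x ≡ 22 (mod 43).
  Combine with x ≡ 11 (mod 15): write x = 22 + 43·t and require 22 + 43·t ≡ 11 (mod 15), i.e. 43·t ≡ 11 − 22 ≡ 4 (mod 15). Since 43^(−1) ≡ 7 (mod 15) (43 ≡ 13 (mod 15)), t ≡ 7·4 ≡ 13 (mod 15). So x ≡ 22 + 43·13 = 581 (mod 645).
  Combine with x ≡ 8 (mod 41): write x = 581 + 645·t and require 581 + 645·t ≡ 8 (mod 41), i.e. 645·t ≡ 8 − 581 ≡ 1 (mod 41). Since 645^(−1) ≡ 26 (mod 41) (645 ≡ 30 (mod 41)), t ≡ 26·1 ≡ 26 (mod 41). So x ≡ 581 + 645·26 = 17351 (mod 26445).
Unique solution in [0, 26445): x = 17351.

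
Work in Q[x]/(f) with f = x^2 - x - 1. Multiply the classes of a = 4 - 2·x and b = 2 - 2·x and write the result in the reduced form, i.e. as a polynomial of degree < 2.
First multiply in Q[x] without reducing: a · b = 4·x^2 - 12·x + 8. Now divide by f(x) = x^2 - x - 1, eliminating the leading term at each step:
  leading term 4·x^2: subtract (4)·f(x) = 4·x^2 - 4·x - 4, leaving 12 - 8·x
The degree is now < 2, so this is the remainder. Hence a · b ≡ 12 - 8·x in Q[x]/(f).

Final answer: a · b ≡ 12 - 8·x (mod f(x))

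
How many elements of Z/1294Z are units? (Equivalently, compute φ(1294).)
An element a ∈ Z/1294Z is a unit iff gcd(a, 1294) = 1, so the number of units is φ(1294). φ is multiplicative, with φ(p^e) = p^e − p^(e−1). Factorise 1294 = 2 · 647. Then
  φ(1294) = (2 − 1) · (647 − 1) = 1 · 646 = 646.

Final answer: Z/1294Z has φ(1294) = 646 units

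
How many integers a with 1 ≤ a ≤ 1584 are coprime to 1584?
The number of a ∈ {1, ..., 1584} with gcd(a, 1584) = 1 is by definition Euler's totient φ(1584). φ is multiplicative, with φ(p^e) = p^e − p^(e−1). Factorise 1584 = 2^4 · 3^2 · 11. Then
  φ(1584) = (2^4 − 2^3) · (3^2 − 3^1) · (11 − 1) = 8 · 6 · 10 = 480.
So there are 480 such integers.

Final answer: 480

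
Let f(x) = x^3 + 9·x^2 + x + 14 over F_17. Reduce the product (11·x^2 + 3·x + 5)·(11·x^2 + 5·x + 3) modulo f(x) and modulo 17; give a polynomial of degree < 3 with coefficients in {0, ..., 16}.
Multiply as integer polynomials: a · b = 121·x^4 + 88·x^3 + 103·x^2 + 34·x + 15. Reducing coefficients mod 17: a · b ≡ 2·x^4 + 3·x^3 + x^2 + 15. Now divide by f(x) = x^3 + 9·x^2 + x + 14 in F_17[x], eliminating the leading term at each step:
  leading term 2·x^4: subtract (2·x)·f(x) = 2·x^4 + x^3 + 2·x^2 + 11·x, leaving 2·x^3 + 16·x^2 + 6·x + 15 (coefficients mod 17)
  leading term 2·x^3: subtract (2)·f(x) = 2·x^3 + x^2 + 2·x + 11, leaving 15·x^2 + 4·x + 4 (coefficients mod 17)
The degree is now < 3, so this is the remainder. Hence a · b ≡ 15·x^2 + 4·x + 4 in F_17[x]/(f).

Final answer: a · b ≡ 15·x^2 + 4·x + 4 (mod f(x))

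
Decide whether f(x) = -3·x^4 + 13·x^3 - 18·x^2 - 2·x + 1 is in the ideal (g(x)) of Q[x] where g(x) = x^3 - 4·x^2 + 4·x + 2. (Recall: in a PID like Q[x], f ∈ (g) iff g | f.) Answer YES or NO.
NO

In Q[x] the ideal (g) consists of all multiples of g, so f ∈ (g) iff g | f, i.e. iff the remainder of f on division by g is 0. Divide f by g (g is monic, so eliminate the leading term of the running remainder at each step):
  leading term -3·x^4: subtract (-3·x)·g(x) = -3·x^4 + 12·x^3 - 12·x^2 - 6·x, leaving x^3 - 6·x^2 + 4·x + 1
  leading term x^3: subtract (1)·g(x) = x^3 - 4·x^2 + 4·x + 2, leaving -2·x^2 - 1
The remainder r(x) = -2·x^2 - 1 ≠ 0 (and deg r < deg g), so g ∤ f, i.e. f ∉ (g).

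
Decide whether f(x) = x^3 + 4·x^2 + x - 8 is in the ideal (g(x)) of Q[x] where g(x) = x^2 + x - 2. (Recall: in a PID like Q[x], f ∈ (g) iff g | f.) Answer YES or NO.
NO

In Q[x] the ideal (g) consists of all multiples of g, so f ∈ (g) iff g | f, i.e. iff the remainder of f on division by g is 0. Divide f by g (g is monic, so eliminate the leading term of the running remainder at each step):
  leading term x^3: subtract (x)·g(x) = x^3 + x^2 - 2·x, leaving 3·x^2 + 3·x - 8
  leading term 3·x^2: subtract (3)·g(x) = 3·x^2 + 3·x - 6, leaving -2
The remainder r(x) = -2 ≠ 0 (and deg r < deg g), so g ∤ f, i.e. f ∉ (g).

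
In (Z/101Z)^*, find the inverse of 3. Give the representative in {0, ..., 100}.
3^(−1) ≡ 34 (mod 101)

Apply the extended Euclidean algorithm to (101, 3), tracking rows (r, s, t) with s·101 + t·3 = r. Each division r_prev = q·r_cur + r_new produces the new row as (previous row) − q·(current row):
  row A: (101, 1, 0)   [1·101 + 0·3 = 101]
  row B: (3, 0, 1)   [0·101 + 1·3 = 3]
  101 = 33·3 + 2   → row C = row A − 33·row B = (2, 1, −33)   [check: 1·101 − 33·3 = 2]
  3 = 1·2 + 1   → row D = row B − 1·row C = (1, −1, 34)   [check: −1·101 + 34·3 = 1]
  2 = 2·1 + 0   → remainder 0, stop. gcd = 1 (last nonzero row D).
The gcd is 1, so 3 is invertible mod 101. The last nonzero row gives −1·101 + 34·3 = 1, so t = 34. So 3^(−1) ≡ 34 (mod 101). Verify: 3 · 34 = 102 ≡ 1 (mod 101). ✓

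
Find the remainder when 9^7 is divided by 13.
9

Use repeated squaring. Binary(7) = 111. Walk through the bits of the exponent 7 left-to-right: at each bit after the leading one, square the running value, then multiply by 9 if the bit is 1 (always reducing mod 13):
  bit 1 = 1 (leading): start with 9.
  bit 2 = 1: square 9^2 = 81 ≡ 3; bit is 1, so multiply 3·9 = 27 ≡ 1 (mod 13).
  bit 3 = 1: square 1^2 = 1; bit is 1, so multiply 1·9 = 9 (mod 13).
Final value: 9^7 ≡ 9 (mod 13).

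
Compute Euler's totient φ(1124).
φ(1124) = 560

φ is multiplicative, with φ(p^e) = p^e − p^(e−1). Factorise 1124 = 2^2 · 281. Then
  φ(1124) = (2^2 − 2^1) · (281 − 1) = 2 · 280 = 560.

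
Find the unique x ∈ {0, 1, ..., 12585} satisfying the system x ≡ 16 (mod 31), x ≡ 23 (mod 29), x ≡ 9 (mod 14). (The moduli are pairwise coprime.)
The moduli 31, 29, 14 are pairwise coprime, so by the CRT there is a unique solution mod 31·29·14 = 12586.
Solve by successive substitution. Start with x ≡ 16 (mod 31).
  Combine with x ≡ 23 (mod 29): write x = 16 + 31·t and require 16 + 31·t ≡ 23 (mod 29), i.e. 31·t ≡ 23 − 16 ≡ 7 (mod 29). Since 31^(−1) ≡ 15 (mod 29) (31 ≡ 2 (mod 29)), t ≡ 15·7 ≡ 18 (mod 29). So x ≡ 16 + 31·18 = 574 (mod 899).
  Combine with x ≡ 9 (mod 14): write x = 574 + 899·t and require 574 + 899·t ≡ 9 (mod 14), i.e. 899·t ≡ 9 − 574 ≡ 9 (mod 14). Since 899^(−1) ≡ 5 (mod 14) (899 ≡ 3 (mod 14)), t ≡ 5·9 ≡ 3 (mod 14). So x ≡ 574 + 899·3 = 3271 (mod 12586).
Unique solution in [0, 12586): x = 3271.

Final answer: x ≡ 3271 (mod 12586); the representative in [0, 12586) is 3271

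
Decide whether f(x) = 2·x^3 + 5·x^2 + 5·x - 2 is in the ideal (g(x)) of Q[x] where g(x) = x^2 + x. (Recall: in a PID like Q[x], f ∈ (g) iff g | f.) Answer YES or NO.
NO

In Q[x] the ideal (g) consists of all multiples of g, so f ∈ (g) iff g | f, i.e. iff the remainder of f on division by g is 0. Divide f by g (g is monic, so eliminate the leading term of the running remainder at each step):
  leading term 2·x^3: subtract (2·x)·g(x) = 2·x^3 + 2·x^2, leaving 3·x^2 + 5·x - 2
  leading term 3·x^2: subtract (3)·g(x) = 3·x^2 + 3·x, leaving 2·x - 2
The remainder r(x) = 2·x - 2 ≠ 0 (and deg r < deg g), so g ∤ f, i.e. f ∉ (g).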